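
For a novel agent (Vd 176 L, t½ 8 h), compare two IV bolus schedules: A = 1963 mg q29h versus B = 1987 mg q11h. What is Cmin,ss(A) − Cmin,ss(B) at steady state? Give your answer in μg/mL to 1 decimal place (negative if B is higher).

-6.1 μg/mL

Regimen A: f = (1/2)^(29/8) ≈ 0.0811; Cmin,ss = (1963/176)·f/(1−f) ≈ 0.984 μg/mL.
Regimen B: f = (1/2)^(11/8) ≈ 0.3856; Cmin,ss = (1987/176)·f/(1−f) ≈ 7.086 μg/mL.
Difference ≈ 0.984 − 7.086 ≈ -6.102 μg/mL.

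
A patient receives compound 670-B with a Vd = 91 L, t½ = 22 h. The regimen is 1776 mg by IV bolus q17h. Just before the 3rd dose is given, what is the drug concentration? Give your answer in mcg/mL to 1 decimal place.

18.1 mcg/mL

f = (1/2)^(τ/t½) = (1/2)^(17/22) ≈ 0.5853.
C₀ = D/Vd = 1776/91 ≈ 19.516 mcg/mL.
Before the 3rd dose, 2 doses have been given. Superposition: Cmin = C₀·(f + f²).
≈ 19.516 × (0.5853 + 0.3426) ≈ 19.516 × 0.9279 ≈ 18.109 mcg/mL.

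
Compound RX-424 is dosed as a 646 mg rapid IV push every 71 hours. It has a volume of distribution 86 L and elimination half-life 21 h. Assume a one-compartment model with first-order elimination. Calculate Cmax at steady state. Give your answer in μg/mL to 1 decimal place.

8.3 μg/mL

k = ln2/t½ = ln2/21 ≈ 0.033007 h⁻¹; fraction remaining f = e^(−kτ) = e^(−0.033007×71) ≈ 0.0960.
At steady state, accumulation factor R = 1/(1 − e^(−kτ)) ≈ 1.1062.
Each bolus raises the concentration by D/Vd = 646/86 ≈ 7.512 μg/mL.
Cmax,ss = C₀/(1 − f) ≈ 7.512/0.9040 ≈ 8.310 μg/mL.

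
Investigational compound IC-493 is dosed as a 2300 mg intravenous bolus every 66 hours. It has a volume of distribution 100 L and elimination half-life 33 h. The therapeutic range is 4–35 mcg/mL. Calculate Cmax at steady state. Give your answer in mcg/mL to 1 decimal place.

The dosing interval is 2 half-lives, so f = 2^(−2) = 0.25.
At steady state, R = 1/(1 − 0.25) = 4/3.
Single-dose peak C₀ = D/Vd = 2300/100 = 23 mcg/mL.
Steady-state peak Cmax,ss = C₀·R = 23 × 4/3 ≈ 30.667 mcg/mL.
Peak 30.7 mcg/mL vs MTC 35 mcg/mL: below toxic threshold.

30.7 mcg/mL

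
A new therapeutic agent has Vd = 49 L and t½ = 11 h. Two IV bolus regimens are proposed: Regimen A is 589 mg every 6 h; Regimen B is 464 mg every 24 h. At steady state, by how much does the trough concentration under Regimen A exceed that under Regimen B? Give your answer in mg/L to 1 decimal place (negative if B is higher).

23.5 mg/L

Regimen A: f = (1/2)^(6/11) ≈ 0.6852; Cmin,ss = (589/49)·f/(1−f) ≈ 26.164 mg/L.
Regimen B: f = (1/2)^(24/11) ≈ 0.2204; Cmin,ss = (464/49)·f/(1−f) ≈ 2.677 mg/L.
Difference ≈ 26.164 − 2.677 ≈ 23.487 mg/L.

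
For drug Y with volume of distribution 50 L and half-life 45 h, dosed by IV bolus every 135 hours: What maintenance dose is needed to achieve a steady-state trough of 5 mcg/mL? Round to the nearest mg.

1750 mg

τ/t½ = 135/45 ≈ 3, so f = (1/2)^(135/45) ≈ 0.125000.
Cmin,ss = (D/Vd)·f/(1−f), so D = Cmin,ss·Vd·(1−f)/f.
D = 5 × 50 × (1−f)/f ≈ 5 × 50 × 7.00000 ≈ 1750.00 mg.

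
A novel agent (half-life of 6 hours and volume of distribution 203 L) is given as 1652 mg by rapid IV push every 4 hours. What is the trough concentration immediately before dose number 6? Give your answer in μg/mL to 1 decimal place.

f = (1/2)^(τ/t½) = (1/2)^(4/6) ≈ 0.6300.
C₀ = D/Vd = 1652/203 ≈ 8.138 μg/mL.
Before the 6th dose, 5 doses have been given. Superposition: Cmin = C₀·(f + f² + … + f^5).
≈ 8.138 × (0.6300 + 0.3969 + 0.2500 + 0.1575 + 0.0992) ≈ 8.138 × 1.5336 ≈ 12.480 μg/mL.

12.5 μg/mL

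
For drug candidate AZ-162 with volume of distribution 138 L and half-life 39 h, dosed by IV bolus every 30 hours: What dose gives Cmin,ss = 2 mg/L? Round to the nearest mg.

τ/t½ = 30/39 ≈ 0.76923, so f = (1/2)^(30/39) ≈ 0.586730.
Cmin,ss = (D/Vd)·f/(1−f), so D = Cmin,ss·Vd·(1−f)/f.
D = 2 × 138 × (1−f)/f ≈ 2 × 138 × 0.70436 ≈ 194.40 mg.

194 mg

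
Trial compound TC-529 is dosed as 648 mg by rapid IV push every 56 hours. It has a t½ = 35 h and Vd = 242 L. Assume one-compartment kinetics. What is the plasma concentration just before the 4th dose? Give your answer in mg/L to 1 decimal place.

f = (1/2)^(τ/t½) = (1/2)^(56/35) ≈ 0.3299.
C₀ = D/Vd = 648/242 ≈ 2.678 mg/L.
Before the 4th dose, 3 doses have been given. Superposition: Cmin = C₀·(f + f² + … + f^3).
≈ 2.678 × (0.3299 + 0.1088 + 0.0359) ≈ 2.678 × 0.4746 ≈ 1.271 mg/L.

1.3 mg/L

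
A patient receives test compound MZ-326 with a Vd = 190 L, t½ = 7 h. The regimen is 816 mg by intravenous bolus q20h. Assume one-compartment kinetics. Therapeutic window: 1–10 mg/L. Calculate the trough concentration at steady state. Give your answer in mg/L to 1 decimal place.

k = ln2/t½ = ln2/7 ≈ 0.099021 h⁻¹; fraction remaining f = e^(−kτ) = e^(−0.099021×20) ≈ 0.1380.
Single-dose peak C₀ = D/Vd = 816/190 ≈ 4.295 mg/L.
Steady-state trough Cmin,ss = C₀·f/(1−f) ≈ 4.295 × 0.1380/0.8620 ≈ 0.688 mg/L.
Trough 0.7 mg/L vs MEC 1 mg/L: subtherapeutic.

0.7 mg/L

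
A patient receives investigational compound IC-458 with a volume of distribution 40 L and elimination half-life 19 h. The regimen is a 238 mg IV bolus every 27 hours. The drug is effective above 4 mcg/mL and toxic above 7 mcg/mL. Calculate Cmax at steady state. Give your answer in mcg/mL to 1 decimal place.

Over one 27-h interval, 27/19 ≈ 1.4211 half-lives elapse, leaving f ≈ 0.3734 of each dose.
Accumulation ratio R = 1/(1 − f) ≈ 1/0.6266 ≈ 1.5959.
Single-dose peak C₀ = D/Vd = 238/40 ≈ 5.950 mcg/mL.
Steady-state peak Cmax,ss = C₀·R ≈ 5.950 × 1.5959 ≈ 9.496 mcg/mL.
Peak 9.5 mcg/mL vs MTC 7 mcg/mL: exceeds toxic threshold.

9.5 mcg/mL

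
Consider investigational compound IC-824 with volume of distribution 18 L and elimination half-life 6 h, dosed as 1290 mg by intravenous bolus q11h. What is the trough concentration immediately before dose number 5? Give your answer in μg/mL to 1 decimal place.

27.8 μg/mL

f = (1/2)^(τ/t½) = (1/2)^(11/6) ≈ 0.2806.
C₀ = D/Vd = 1290/18 ≈ 71.667 μg/mL.
Before the 5th dose, 4 doses have been given. Superposition: Cmin = C₀·(f + f² + … + f^4).
≈ 71.667 × (0.2806 + 0.0787 + 0.0221 + 0.0062) ≈ 71.667 × 0.3876 ≈ 27.778 μg/mL.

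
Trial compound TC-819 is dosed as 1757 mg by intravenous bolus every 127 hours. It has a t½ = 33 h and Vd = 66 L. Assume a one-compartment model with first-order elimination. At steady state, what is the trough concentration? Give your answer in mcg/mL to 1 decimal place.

Over one 127-h interval, 127/33 ≈ 3.8485 half-lives elapse, leaving f ≈ 0.0694 of each dose.
Each bolus raises the concentration by D/Vd = 1757/66 ≈ 26.621 mcg/mL.
Steady-state trough Cmin,ss = C₀·f/(1−f) ≈ 26.621 × 0.0694/0.9306 ≈ 1.985 mcg/mL.

2.0 mcg/mL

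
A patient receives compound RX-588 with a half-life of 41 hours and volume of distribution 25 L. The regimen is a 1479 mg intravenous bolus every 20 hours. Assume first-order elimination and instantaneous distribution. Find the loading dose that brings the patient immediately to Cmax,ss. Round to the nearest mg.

f = (1/2)^(20/41) ≈ 0.713109; accumulation ratio R = 1/(1−f) ≈ 3.48564.
Loading dose to hit Cmax,ss on first dose: D_load = D_maint·R ≈ 1479 × 3.48564 ≈ 5155.26 mg.

5155 mg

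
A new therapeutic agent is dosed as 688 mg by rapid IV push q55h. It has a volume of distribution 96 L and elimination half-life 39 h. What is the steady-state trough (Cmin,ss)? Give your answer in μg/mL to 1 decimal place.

4.3 μg/mL

k = ln2/t½ = ln2/39 ≈ 0.017773 h⁻¹; fraction remaining f = e^(−kτ) = e^(−0.017773×55) ≈ 0.3762.
Accumulation ratio R = 1/(1 − f) ≈ 1/0.6238 ≈ 1.6031.
Each bolus raises the concentration by D/Vd = 688/96 ≈ 7.167 μg/mL.
Cmax,ss = C₀/(1 − f) ≈ 7.167/0.6238 ≈ 11.489 μg/mL.
One interval later, Cmin,ss = Cmax,ss·e^(−kτ) ≈ 11.489 × 0.3762 ≈ 4.322 μg/mL.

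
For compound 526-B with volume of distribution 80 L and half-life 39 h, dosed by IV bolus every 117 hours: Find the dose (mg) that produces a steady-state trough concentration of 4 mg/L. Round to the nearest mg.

2240 mg

τ/t½ = 117/39 ≈ 3, so f = (1/2)^(117/39) ≈ 0.125000.
Cmin,ss = (D/Vd)·f/(1−f), so D = Cmin,ss·Vd·(1−f)/f.
D = 4 × 80 × (1−f)/f ≈ 4 × 80 × 7.00000 ≈ 2240.00 mg.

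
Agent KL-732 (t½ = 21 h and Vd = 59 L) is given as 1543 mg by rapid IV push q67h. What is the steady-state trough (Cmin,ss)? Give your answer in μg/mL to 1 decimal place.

3.2 μg/mL

τ/t½ = 67/21 ≈ 3.1905, so fraction remaining f = (1/2)^(67/21) ≈ 0.1095.
Single-dose peak C₀ = D/Vd = 1543/59 ≈ 26.153 μg/mL.
Steady-state trough Cmin,ss = C₀·f/(1−f) ≈ 26.153 × 0.1095/0.8905 ≈ 3.216 μg/mL.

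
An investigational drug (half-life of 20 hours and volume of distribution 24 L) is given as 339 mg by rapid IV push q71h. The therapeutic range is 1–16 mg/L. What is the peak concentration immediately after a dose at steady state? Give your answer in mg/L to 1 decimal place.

15.4 mg/L

k = ln2/t½ = ln2/20 ≈ 0.034657 h⁻¹; fraction remaining f = e^(−kτ) = e^(−0.034657×71) ≈ 0.0854.
Accumulation ratio R = 1/(1 − f) ≈ 1/0.9146 ≈ 1.0934.
Each bolus raises the concentration by D/Vd = 339/24 ≈ 14.125 mg/L.
Steady-state peak Cmax,ss = C₀·R ≈ 14.125 × 1.0934 ≈ 15.444 mg/L.
Peak 15.4 mg/L vs MTC 16 mg/L: below toxic threshold.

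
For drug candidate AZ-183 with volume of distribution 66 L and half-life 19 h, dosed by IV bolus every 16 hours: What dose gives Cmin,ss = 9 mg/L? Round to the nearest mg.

τ/t½ = 16/19 ≈ 0.84211, so f = (1/2)^(16/19) ≈ 0.557829.
Cmin,ss = (D/Vd)·f/(1−f), so D = Cmin,ss·Vd·(1−f)/f.
D = 9 × 66 × (1−f)/f ≈ 9 × 66 × 0.79266 ≈ 470.84 mg.

471 mg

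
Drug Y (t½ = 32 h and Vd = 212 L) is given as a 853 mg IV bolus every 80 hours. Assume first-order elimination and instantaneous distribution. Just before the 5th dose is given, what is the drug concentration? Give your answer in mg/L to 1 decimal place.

f = (1/2)^(τ/t½) = (1/2)^(80/32) ≈ 0.1768.
C₀ = D/Vd = 853/212 ≈ 4.024 mg/L.
Before the 5th dose, 4 doses have been given. Superposition: Cmin = C₀·(f + f² + … + f^4).
≈ 4.024 × (0.1768 + 0.0313 + 0.0055 + 0.0010) ≈ 4.024 × 0.2146 ≈ 0.864 mg/L.

0.9 mg/L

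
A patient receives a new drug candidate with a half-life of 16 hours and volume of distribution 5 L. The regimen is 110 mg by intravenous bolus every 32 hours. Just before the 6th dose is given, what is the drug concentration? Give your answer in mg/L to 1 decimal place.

7.3 mg/L

f = (1/2)^(τ/t½) = (1/2)^(32/16) ≈ 0.2500.
C₀ = D/Vd = 110/5 ≈ 22.000 mg/L.
Before the 6th dose, 5 doses have been given. Superposition: Cmin = C₀·(f + f² + … + f^5).
≈ 22.000 × (0.2500 + 0.0625 + 0.0156 + 0.0039 + 0.0010) ≈ 22.000 × 0.3330 ≈ 7.326 mg/L.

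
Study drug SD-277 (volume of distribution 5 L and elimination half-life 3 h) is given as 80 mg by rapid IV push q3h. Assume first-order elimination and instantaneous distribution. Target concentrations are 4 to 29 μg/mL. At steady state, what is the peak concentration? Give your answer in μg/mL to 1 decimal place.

32.0 μg/mL

The dosing interval is 1 half-life, so f = 2^(−1) = 0.5.
At steady state, R = 1/(1 − 0.5) = 2/1.
Single-dose peak C₀ = D/Vd = 80/5 = 16 μg/mL.
Steady-state peak Cmax,ss = C₀·R = 16 × 2/1 ≈ 32.000 μg/mL.
Peak 32.0 μg/mL vs MTC 29 μg/mL: exceeds toxic threshold.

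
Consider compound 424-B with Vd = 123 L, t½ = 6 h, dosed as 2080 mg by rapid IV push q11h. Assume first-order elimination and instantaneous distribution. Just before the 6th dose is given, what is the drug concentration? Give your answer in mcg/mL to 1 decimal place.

6.6 mcg/mL

f = (1/2)^(τ/t½) = (1/2)^(11/6) ≈ 0.2806.
C₀ = D/Vd = 2080/123 ≈ 16.911 mcg/mL.
Before the 6th dose, 5 doses have been given. Superposition: Cmin = C₀·(f + f² + … + f^5).
≈ 16.911 × (0.2806 + 0.0787 + 0.0221 + 0.0062 + 0.0017) ≈ 16.911 × 0.3893 ≈ 6.583 mcg/mL.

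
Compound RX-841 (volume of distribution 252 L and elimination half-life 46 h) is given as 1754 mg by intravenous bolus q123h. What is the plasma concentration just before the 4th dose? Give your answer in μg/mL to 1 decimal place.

1.3 μg/mL

f = (1/2)^(τ/t½) = (1/2)^(123/46) ≈ 0.1567.
C₀ = D/Vd = 1754/252 ≈ 6.960 μg/mL.
Before the 4th dose, 3 doses have been given. Superposition: Cmin = C₀·(f + f² + … + f^3).
≈ 6.960 × (0.1567 + 0.0246 + 0.0038) ≈ 6.960 × 0.1851 ≈ 1.288 μg/mL.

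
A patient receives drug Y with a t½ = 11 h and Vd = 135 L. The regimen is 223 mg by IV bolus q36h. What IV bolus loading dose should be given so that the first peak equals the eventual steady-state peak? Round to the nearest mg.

f = (1/2)^(36/11) ≈ 0.103469; accumulation ratio R = 1/(1−f) ≈ 1.11541.
Loading dose to hit Cmax,ss on first dose: D_load = D_maint·R ≈ 223 × 1.11541 ≈ 248.74 mg.

249 mg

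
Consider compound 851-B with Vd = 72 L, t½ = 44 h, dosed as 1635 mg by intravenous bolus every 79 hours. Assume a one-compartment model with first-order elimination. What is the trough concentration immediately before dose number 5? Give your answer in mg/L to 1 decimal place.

f = (1/2)^(τ/t½) = (1/2)^(79/44) ≈ 0.2881.
C₀ = D/Vd = 1635/72 ≈ 22.708 mg/L.
Before the 5th dose, 4 doses have been given. Superposition: Cmin = C₀·(f + f² + … + f^4).
≈ 22.708 × (0.2881 + 0.0830 + 0.0239 + 0.0069) ≈ 22.708 × 0.4019 ≈ 9.126 mg/L.

9.1 mg/L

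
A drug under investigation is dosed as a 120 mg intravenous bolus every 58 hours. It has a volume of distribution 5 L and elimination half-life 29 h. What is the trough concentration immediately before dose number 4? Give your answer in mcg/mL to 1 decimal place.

7.9 mcg/mL

f = (1/2)^(τ/t½) = (1/2)^(58/29) ≈ 0.2500.
C₀ = D/Vd = 120/5 ≈ 24.000 mcg/mL.
Before the 4th dose, 3 doses have been given. Superposition: Cmin = C₀·(f + f² + … + f^3).
≈ 24.000 × (0.2500 + 0.0625 + 0.0156) ≈ 24.000 × 0.3281 ≈ 7.874 mcg/mL.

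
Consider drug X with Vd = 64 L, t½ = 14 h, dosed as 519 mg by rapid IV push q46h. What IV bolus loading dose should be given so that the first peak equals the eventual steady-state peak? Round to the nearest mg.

f = (1/2)^(46/14) ≈ 0.102542; accumulation ratio R = 1/(1−f) ≈ 1.11426.
Loading dose to hit Cmax,ss on first dose: D_load = D_maint·R ≈ 519 × 1.11426 ≈ 578.30 mg.

578 mg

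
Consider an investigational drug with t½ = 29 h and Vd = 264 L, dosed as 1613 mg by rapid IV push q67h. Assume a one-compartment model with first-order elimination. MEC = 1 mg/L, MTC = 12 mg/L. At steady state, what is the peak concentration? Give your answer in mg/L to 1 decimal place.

Over one 67-h interval, 67/29 ≈ 2.3103 half-lives elapse, leaving f ≈ 0.2016 of each dose.
At steady state, accumulation factor R = 1/(1 − e^(−kτ)) ≈ 1.2525.
Each bolus raises the concentration by D/Vd = 1613/264 ≈ 6.110 mg/L.
Steady-state peak Cmax,ss = C₀·R ≈ 6.110 × 1.2525 ≈ 7.653 mg/L.
Peak 7.7 mg/L vs MTC 12 mg/L: below toxic threshold.

7.7 mg/L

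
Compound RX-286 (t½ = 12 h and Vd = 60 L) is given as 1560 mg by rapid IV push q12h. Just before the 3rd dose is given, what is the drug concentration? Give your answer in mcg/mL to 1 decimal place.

19.5 mcg/mL

f = (1/2)^(τ/t½) = (1/2)^(12/12) ≈ 0.5000.
C₀ = D/Vd = 1560/60 ≈ 26.000 mcg/mL.
Before the 3rd dose, 2 doses have been given. Superposition: Cmin = C₀·(f + f²).
≈ 26.000 × (0.5000 + 0.2500) ≈ 26.000 × 0.7500 ≈ 19.500 mcg/mL.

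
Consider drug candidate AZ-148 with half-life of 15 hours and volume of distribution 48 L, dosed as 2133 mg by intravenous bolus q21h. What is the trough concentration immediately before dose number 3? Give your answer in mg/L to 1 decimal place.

f = (1/2)^(τ/t½) = (1/2)^(21/15) ≈ 0.3789.
C₀ = D/Vd = 2133/48 ≈ 44.438 mg/L.
Before the 3rd dose, 2 doses have been given. Superposition: Cmin = C₀·(f + f²).
≈ 44.438 × (0.3789 + 0.1436) ≈ 44.438 × 0.5225 ≈ 23.219 mg/L.

23.2 mg/L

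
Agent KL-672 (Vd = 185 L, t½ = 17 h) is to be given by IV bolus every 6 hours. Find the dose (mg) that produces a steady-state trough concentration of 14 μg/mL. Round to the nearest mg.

τ/t½ = 6/17 ≈ 0.35294, so f = (1/2)^(6/17) ≈ 0.782986.
Cmin,ss = (D/Vd)·f/(1−f), so D = Cmin,ss·Vd·(1−f)/f.
D = 14 × 185 × (1−f)/f ≈ 14 × 185 × 0.27716 ≈ 717.84 mg.

718 mg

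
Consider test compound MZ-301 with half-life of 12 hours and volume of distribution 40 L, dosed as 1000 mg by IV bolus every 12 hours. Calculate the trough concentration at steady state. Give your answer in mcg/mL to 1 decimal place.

τ = 12 h = 1 half-life, so f = (1/2)^1 = 0.5.
At steady state, R = 1/(1 − 0.5) = 2/1.
Single-dose peak C₀ = D/Vd = 1000/40 = 25 mcg/mL.
Steady-state peak Cmax,ss = C₀·R = 25 × 2/1 ≈ 50.000 mcg/mL.
Steady-state trough Cmin,ss = Cmax,ss·f ≈ 50.000 × 0.5 ≈ 25.000 mcg/mL.

25.0 mcg/mL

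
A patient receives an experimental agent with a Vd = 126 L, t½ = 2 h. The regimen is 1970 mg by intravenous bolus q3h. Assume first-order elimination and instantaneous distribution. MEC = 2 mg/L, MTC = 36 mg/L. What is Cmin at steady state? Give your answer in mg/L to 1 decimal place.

τ/t½ = 3/2 ≈ 1.5, so fraction remaining f = (1/2)^(3/2) ≈ 0.3536.
At steady state, accumulation factor R = 1/(1 − e^(−kτ)) ≈ 1.5470.
Each bolus raises the concentration by D/Vd = 1970/126 ≈ 15.635 mg/L.
Steady-state peak Cmax,ss = C₀·R ≈ 15.635 × 1.5470 ≈ 24.187 mg/L.
One interval later, Cmin,ss = Cmax,ss·e^(−kτ) ≈ 24.187 × 0.3536 ≈ 8.553 mg/L.
Trough 8.6 mg/L vs MEC 2 mg/L: adequate.

8.6 mg/L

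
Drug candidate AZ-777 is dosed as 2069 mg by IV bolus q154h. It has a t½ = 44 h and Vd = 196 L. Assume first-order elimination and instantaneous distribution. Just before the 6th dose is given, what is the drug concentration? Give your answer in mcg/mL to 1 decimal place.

1.0 mcg/mL

f = (1/2)^(τ/t½) = (1/2)^(154/44) ≈ 0.0884.
C₀ = D/Vd = 2069/196 ≈ 10.556 mcg/mL.
Before the 6th dose, 5 doses have been given. Superposition: Cmin = C₀·(f + f² + … + f^5).
≈ 10.556 × (0.0884 + 0.0078 + 0.0007 + 0.0001 + 0.0000) ≈ 10.556 × 0.0970 ≈ 1.024 mcg/mL.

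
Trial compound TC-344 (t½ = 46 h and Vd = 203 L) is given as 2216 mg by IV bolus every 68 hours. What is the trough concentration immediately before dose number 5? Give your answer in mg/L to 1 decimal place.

f = (1/2)^(τ/t½) = (1/2)^(68/46) ≈ 0.3589.
C₀ = D/Vd = 2216/203 ≈ 10.916 mg/L.
Before the 5th dose, 4 doses have been given. Superposition: Cmin = C₀·(f + f² + … + f^4).
≈ 10.916 × (0.3589 + 0.1288 + 0.0462 + 0.0166) ≈ 10.916 × 0.5505 ≈ 6.009 mg/L.

6.0 mg/L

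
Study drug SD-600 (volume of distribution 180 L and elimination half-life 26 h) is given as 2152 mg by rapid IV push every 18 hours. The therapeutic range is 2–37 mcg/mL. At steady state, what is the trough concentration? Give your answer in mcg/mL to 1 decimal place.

Over one 18-h interval, 18/26 ≈ 0.69231 half-lives elapse, leaving f ≈ 0.6189 of each dose.
Accumulation ratio R = 1/(1 − f) ≈ 1/0.3811 ≈ 2.6240.
Single-dose peak C₀ = D/Vd = 2152/180 ≈ 11.956 mcg/mL.
Steady-state peak Cmax,ss = C₀·R ≈ 11.956 × 2.6240 ≈ 31.373 mcg/mL.
One interval later, Cmin,ss = Cmax,ss·e^(−kτ) ≈ 31.373 × 0.6189 ≈ 19.417 mcg/mL.
Trough 19.4 mcg/mL vs MEC 2 mcg/mL: adequate.

19.4 mcg/mL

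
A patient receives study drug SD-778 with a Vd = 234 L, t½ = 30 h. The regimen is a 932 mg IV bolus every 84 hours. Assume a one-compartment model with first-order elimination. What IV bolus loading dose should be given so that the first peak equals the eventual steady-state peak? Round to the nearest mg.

f = (1/2)^(84/30) ≈ 0.143587; accumulation ratio R = 1/(1−f) ≈ 1.16766.
Loading dose to hit Cmax,ss on first dose: D_load = D_maint·R ≈ 932 × 1.16766 ≈ 1088.26 mg.

1088 mg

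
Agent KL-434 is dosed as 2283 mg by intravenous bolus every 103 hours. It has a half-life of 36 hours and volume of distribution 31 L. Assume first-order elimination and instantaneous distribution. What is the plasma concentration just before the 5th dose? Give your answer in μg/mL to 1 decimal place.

f = (1/2)^(τ/t½) = (1/2)^(103/36) ≈ 0.1376.
C₀ = D/Vd = 2283/31 ≈ 73.645 μg/mL.
Before the 5th dose, 4 doses have been given. Superposition: Cmin = C₀·(f + f² + … + f^4).
≈ 73.645 × (0.1376 + 0.0189 + 0.0026 + 0.0004) ≈ 73.645 × 0.1595 ≈ 11.746 μg/mL.

11.7 μg/mL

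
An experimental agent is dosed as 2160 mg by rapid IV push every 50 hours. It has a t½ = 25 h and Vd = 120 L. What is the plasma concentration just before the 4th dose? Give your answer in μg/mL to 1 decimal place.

f = (1/2)^(τ/t½) = (1/2)^(50/25) ≈ 0.2500.
C₀ = D/Vd = 2160/120 ≈ 18.000 μg/mL.
Before the 4th dose, 3 doses have been given. Superposition: Cmin = C₀·(f + f² + … + f^3).
≈ 18.000 × (0.2500 + 0.0625 + 0.0156) ≈ 18.000 × 0.3281 ≈ 5.906 μg/mL.

5.9 μg/mL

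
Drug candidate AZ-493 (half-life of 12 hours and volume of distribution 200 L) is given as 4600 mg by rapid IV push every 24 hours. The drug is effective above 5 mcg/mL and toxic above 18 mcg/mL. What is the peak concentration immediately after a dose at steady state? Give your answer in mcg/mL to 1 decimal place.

30.7 mcg/mL

τ = 24 h = 2 half-lives, so f = (1/2)^2 = 0.25.
Accumulation ratio R = 1/(1 − f) = 1/0.75 = 4/3.
Single-dose peak C₀ = D/Vd = 4600/200 = 23 mcg/mL.
Steady-state peak Cmax,ss = C₀·R = 23 × 4/3 ≈ 30.667 mcg/mL.
Peak 30.7 mcg/mL vs MTC 18 mcg/mL: exceeds toxic threshold.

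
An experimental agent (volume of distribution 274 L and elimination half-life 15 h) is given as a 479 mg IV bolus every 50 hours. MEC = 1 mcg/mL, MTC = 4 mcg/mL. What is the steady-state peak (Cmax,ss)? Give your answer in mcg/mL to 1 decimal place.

k = ln2/t½ = ln2/15 ≈ 0.046210 h⁻¹; fraction remaining f = e^(−kτ) = e^(−0.046210×50) ≈ 0.0992.
Accumulation ratio R = 1/(1 − f) ≈ 1/0.9008 ≈ 1.1101.
Each bolus raises the concentration by D/Vd = 479/274 ≈ 1.748 mcg/mL.
Steady-state peak Cmax,ss = C₀·R ≈ 1.748 × 1.1101 ≈ 1.940 mcg/mL.
Peak 1.9 mcg/mL vs MTC 4 mcg/mL: below toxic threshold.

1.9 mcg/mL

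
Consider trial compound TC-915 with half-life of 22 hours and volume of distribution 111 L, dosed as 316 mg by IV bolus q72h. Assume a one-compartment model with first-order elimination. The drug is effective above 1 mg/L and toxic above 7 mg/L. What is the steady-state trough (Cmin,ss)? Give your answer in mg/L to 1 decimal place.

Over one 72-h interval, 72/22 ≈ 3.2727 half-lives elapse, leaving f ≈ 0.1035 of each dose.
Each bolus raises the concentration by D/Vd = 316/111 ≈ 2.847 mg/L.
Steady-state trough Cmin,ss = C₀·f/(1−f) ≈ 2.847 × 0.1035/0.8965 ≈ 0.329 mg/L.
Trough 0.3 mg/L vs MEC 1 mg/L: subtherapeutic.

0.3 mg/L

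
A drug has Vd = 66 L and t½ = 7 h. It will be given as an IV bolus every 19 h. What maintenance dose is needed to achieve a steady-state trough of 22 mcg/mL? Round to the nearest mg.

τ/t½ = 19/7 ≈ 2.7143, so f = (1/2)^(19/7) ≈ 0.152377.
Cmin,ss = (D/Vd)·f/(1−f), so D = Cmin,ss·Vd·(1−f)/f.
D = 22 × 66 × (1−f)/f ≈ 22 × 66 × 5.56267 ≈ 8077.00 mg.

8077 mg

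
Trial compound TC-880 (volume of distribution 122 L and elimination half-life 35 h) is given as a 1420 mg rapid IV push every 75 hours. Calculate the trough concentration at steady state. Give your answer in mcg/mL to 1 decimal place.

k = ln2/t½ = ln2/35 ≈ 0.019804 h⁻¹; fraction remaining f = e^(−kτ) = e^(−0.019804×75) ≈ 0.2264.
At steady state, accumulation factor R = 1/(1 − e^(−kτ)) ≈ 1.2927.
Single-dose peak C₀ = D/Vd = 1420/122 ≈ 11.639 mcg/mL.
Steady-state peak Cmax,ss = C₀·R ≈ 11.639 × 1.2927 ≈ 15.046 mcg/mL.
Steady-state trough Cmin,ss = Cmax,ss·f ≈ 15.046 × 0.2264 ≈ 3.406 mcg/mL.

3.4 mcg/mL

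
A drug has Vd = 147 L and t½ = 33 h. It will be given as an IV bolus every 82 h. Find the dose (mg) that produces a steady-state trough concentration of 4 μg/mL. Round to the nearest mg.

2703 mg

τ/t½ = 82/33 ≈ 2.4848, so f = (1/2)^(82/33) ≈ 0.178643.
Cmin,ss = (D/Vd)·f/(1−f), so D = Cmin,ss·Vd·(1−f)/f.
D = 4 × 147 × (1−f)/f ≈ 4 × 147 × 4.59776 ≈ 2703.48 mg.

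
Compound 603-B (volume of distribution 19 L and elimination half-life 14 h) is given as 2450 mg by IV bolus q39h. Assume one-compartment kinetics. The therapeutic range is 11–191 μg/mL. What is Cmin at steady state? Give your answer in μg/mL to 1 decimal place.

21.9 μg/mL

τ/t½ = 39/14 ≈ 2.7857, so fraction remaining f = (1/2)^(39/14) ≈ 0.1450.
Accumulation ratio R = 1/(1 − f) ≈ 1/0.8550 ≈ 1.1696.
Single-dose peak C₀ = D/Vd = 2450/19 ≈ 128.947 μg/mL.
Cmax,ss = C₀/(1 − f) ≈ 128.947/0.8550 ≈ 150.815 μg/mL.
One interval later, Cmin,ss = Cmax,ss·e^(−kτ) ≈ 150.815 × 0.1450 ≈ 21.868 μg/mL.
Trough 21.9 μg/mL vs MEC 11 μg/mL: adequate.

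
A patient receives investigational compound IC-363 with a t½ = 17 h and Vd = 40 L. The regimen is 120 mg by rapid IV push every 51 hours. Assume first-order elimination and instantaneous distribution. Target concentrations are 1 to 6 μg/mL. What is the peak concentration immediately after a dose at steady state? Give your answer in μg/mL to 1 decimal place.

The dosing interval is 3 half-lives, so f = 2^(−3) = 0.125.
At steady state, R = 1/(1 − 0.125) = 8/7.
Single-dose peak C₀ = D/Vd = 120/40 = 3 μg/mL.
Steady-state peak Cmax,ss = C₀·R = 3 × 8/7 ≈ 3.429 μg/mL.
Peak 3.4 μg/mL vs MTC 6 μg/mL: below toxic threshold.

3.4 μg/mL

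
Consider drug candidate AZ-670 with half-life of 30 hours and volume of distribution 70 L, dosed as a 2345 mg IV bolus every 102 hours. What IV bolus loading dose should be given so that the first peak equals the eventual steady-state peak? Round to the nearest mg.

f = (1/2)^(102/30) ≈ 0.094732; accumulation ratio R = 1/(1−f) ≈ 1.10465.
Loading dose to hit Cmax,ss on first dose: D_load = D_maint·R ≈ 2345 × 1.10465 ≈ 2590.40 mg.

2590 mg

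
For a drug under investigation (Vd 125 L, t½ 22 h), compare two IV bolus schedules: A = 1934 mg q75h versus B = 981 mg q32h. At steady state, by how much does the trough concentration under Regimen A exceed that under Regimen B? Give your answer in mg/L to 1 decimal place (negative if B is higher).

Regimen A: f = (1/2)^(75/22) ≈ 0.0941; Cmin,ss = (1934/125)·f/(1−f) ≈ 1.607 mg/L.
Regimen B: f = (1/2)^(32/22) ≈ 0.3649; Cmin,ss = (981/125)·f/(1−f) ≈ 4.509 mg/L.
Difference ≈ 1.607 − 4.509 ≈ -2.902 mg/L.

-2.9 mg/L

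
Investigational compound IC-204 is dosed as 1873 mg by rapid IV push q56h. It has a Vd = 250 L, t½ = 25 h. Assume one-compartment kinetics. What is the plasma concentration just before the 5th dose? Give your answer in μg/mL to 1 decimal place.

2.0 μg/mL

f = (1/2)^(τ/t½) = (1/2)^(56/25) ≈ 0.2117.
C₀ = D/Vd = 1873/250 ≈ 7.492 μg/mL.
Before the 5th dose, 4 doses have been given. Superposition: Cmin = C₀·(f + f² + … + f^4).
≈ 7.492 × (0.2117 + 0.0448 + 0.0095 + 0.0020) ≈ 7.492 × 0.2680 ≈ 2.008 μg/mL.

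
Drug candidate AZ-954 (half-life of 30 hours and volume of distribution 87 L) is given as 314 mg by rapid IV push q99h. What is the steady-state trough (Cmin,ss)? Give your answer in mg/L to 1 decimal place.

τ/t½ = 99/30 ≈ 3.3, so fraction remaining f = (1/2)^(99/30) ≈ 0.1015.
Each bolus raises the concentration by D/Vd = 314/87 ≈ 3.609 mg/L.
Steady-state trough Cmin,ss = C₀·f/(1−f) ≈ 3.609 × 0.1015/0.8985 ≈ 0.408 mg/L.

0.4 mg/L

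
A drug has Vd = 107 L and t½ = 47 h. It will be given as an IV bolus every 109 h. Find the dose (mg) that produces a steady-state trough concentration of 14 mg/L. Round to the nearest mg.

τ/t½ = 109/47 ≈ 2.3191, so f = (1/2)^(109/47) ≈ 0.200386.
Cmin,ss = (D/Vd)·f/(1−f), so D = Cmin,ss·Vd·(1−f)/f.
D = 14 × 107 × (1−f)/f ≈ 14 × 107 × 3.99037 ≈ 5977.57 mg.

5978 mg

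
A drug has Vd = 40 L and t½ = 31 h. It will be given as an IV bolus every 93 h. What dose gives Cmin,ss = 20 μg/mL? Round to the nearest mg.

τ/t½ = 93/31 ≈ 3, so f = (1/2)^(93/31) ≈ 0.125000.
Cmin,ss = (D/Vd)·f/(1−f), so D = Cmin,ss·Vd·(1−f)/f.
D = 20 × 40 × (1−f)/f ≈ 20 × 40 × 7.00000 ≈ 5600.00 mg.

5600 mg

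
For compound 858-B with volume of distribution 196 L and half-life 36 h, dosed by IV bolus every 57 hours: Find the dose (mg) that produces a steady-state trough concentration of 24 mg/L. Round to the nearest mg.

τ/t½ = 57/36 ≈ 1.5833, so f = (1/2)^(57/36) ≈ 0.333710.
Cmin,ss = (D/Vd)·f/(1−f), so D = Cmin,ss·Vd·(1−f)/f.
D = 24 × 196 × (1−f)/f ≈ 24 × 196 × 1.99661 ≈ 9392.05 mg.

9392 mg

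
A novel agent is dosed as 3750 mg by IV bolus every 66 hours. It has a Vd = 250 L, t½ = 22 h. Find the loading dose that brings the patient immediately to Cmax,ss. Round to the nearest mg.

f = (1/2)^(66/22) ≈ 0.125000; accumulation ratio R = 1/(1−f) ≈ 1.14286.
Loading dose to hit Cmax,ss on first dose: D_load = D_maint·R ≈ 3750 × 1.14286 ≈ 4285.73 mg.

4286 mg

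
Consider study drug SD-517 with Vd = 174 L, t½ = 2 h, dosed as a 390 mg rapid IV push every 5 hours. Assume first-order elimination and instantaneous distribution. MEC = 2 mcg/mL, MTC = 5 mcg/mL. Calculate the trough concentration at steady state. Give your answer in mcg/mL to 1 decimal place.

τ/t½ = 5/2 ≈ 2.5, so fraction remaining f = (1/2)^(5/2) ≈ 0.1768.
Each bolus raises the concentration by D/Vd = 390/174 ≈ 2.241 mcg/mL.
Steady-state trough Cmin,ss = C₀·f/(1−f) ≈ 2.241 × 0.1768/0.8232 ≈ 0.481 mcg/mL.
Trough 0.5 mcg/mL vs MEC 2 mcg/mL: subtherapeutic.

0.5 mcg/mL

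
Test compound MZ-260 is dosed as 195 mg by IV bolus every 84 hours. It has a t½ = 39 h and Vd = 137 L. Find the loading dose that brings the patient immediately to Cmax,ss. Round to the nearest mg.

f = (1/2)^(84/39) ≈ 0.224713; accumulation ratio R = 1/(1−f) ≈ 1.28984.
Loading dose to hit Cmax,ss on first dose: D_load = D_maint·R ≈ 195 × 1.28984 ≈ 251.52 mg.

252 mg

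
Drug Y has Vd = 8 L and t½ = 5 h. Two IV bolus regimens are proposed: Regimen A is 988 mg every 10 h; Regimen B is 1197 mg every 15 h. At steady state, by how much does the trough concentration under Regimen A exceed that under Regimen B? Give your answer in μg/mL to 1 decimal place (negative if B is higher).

Regimen A: f = (1/2)^(10/5) ≈ 0.2500; Cmin,ss = (988/8)·f/(1−f) ≈ 41.167 μg/mL.
Regimen B: f = (1/2)^(15/5) ≈ 0.1250; Cmin,ss = (1197/8)·f/(1−f) ≈ 21.375 μg/mL.
Difference ≈ 41.167 − 21.375 ≈ 19.792 μg/mL.

19.8 μg/mL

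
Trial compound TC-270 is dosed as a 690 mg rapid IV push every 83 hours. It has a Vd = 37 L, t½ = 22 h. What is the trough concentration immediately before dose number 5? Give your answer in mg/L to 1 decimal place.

1.5 mg/L

f = (1/2)^(τ/t½) = (1/2)^(83/22) ≈ 0.0732.
C₀ = D/Vd = 690/37 ≈ 18.649 mg/L.
Before the 5th dose, 4 doses have been given. Superposition: Cmin = C₀·(f + f² + … + f^4).
≈ 18.649 × (0.0732 + 0.0054 + 0.0004 + 0.0000) ≈ 18.649 × 0.0790 ≈ 1.473 mg/L.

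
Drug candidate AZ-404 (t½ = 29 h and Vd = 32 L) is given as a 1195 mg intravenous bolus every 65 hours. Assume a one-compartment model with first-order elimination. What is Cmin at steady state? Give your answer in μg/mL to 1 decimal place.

10.0 μg/mL

k = ln2/t½ = ln2/29 ≈ 0.023902 h⁻¹; fraction remaining f = e^(−kτ) = e^(−0.023902×65) ≈ 0.2115.
Single-dose peak C₀ = D/Vd = 1195/32 ≈ 37.344 μg/mL.
Steady-state trough Cmin,ss = C₀·f/(1−f) ≈ 37.344 × 0.2115/0.7885 ≈ 10.017 μg/mL.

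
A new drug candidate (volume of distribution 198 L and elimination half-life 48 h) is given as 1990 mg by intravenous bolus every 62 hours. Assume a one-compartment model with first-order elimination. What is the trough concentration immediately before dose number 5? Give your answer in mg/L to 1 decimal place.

6.7 mg/L

f = (1/2)^(τ/t½) = (1/2)^(62/48) ≈ 0.4085.
C₀ = D/Vd = 1990/198 ≈ 10.051 mg/L.
Before the 5th dose, 4 doses have been given. Superposition: Cmin = C₀·(f + f² + … + f^4).
≈ 10.051 × (0.4085 + 0.1669 + 0.0682 + 0.0278) ≈ 10.051 × 0.6714 ≈ 6.748 mg/L.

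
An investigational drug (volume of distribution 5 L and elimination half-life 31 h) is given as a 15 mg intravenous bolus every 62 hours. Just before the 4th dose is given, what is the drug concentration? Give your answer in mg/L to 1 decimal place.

f = (1/2)^(τ/t½) = (1/2)^(62/31) ≈ 0.2500.
C₀ = D/Vd = 15/5 ≈ 3.000 mg/L.
Before the 4th dose, 3 doses have been given. Superposition: Cmin = C₀·(f + f² + … + f^3).
≈ 3.000 × (0.2500 + 0.0625 + 0.0156) ≈ 3.000 × 0.3281 ≈ 0.984 mg/L.

1.0 mg/L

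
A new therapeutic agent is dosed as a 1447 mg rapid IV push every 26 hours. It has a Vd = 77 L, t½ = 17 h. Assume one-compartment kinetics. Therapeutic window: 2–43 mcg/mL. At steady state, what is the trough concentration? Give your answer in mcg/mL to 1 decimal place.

k = ln2/t½ = ln2/17 ≈ 0.040773 h⁻¹; fraction remaining f = e^(−kτ) = e^(−0.040773×26) ≈ 0.3464.
At steady state, accumulation factor R = 1/(1 − e^(−kτ)) ≈ 1.5300.
Single-dose peak C₀ = D/Vd = 1447/77 ≈ 18.792 mcg/mL.
Steady-state peak Cmax,ss = C₀·R ≈ 18.792 × 1.5300 ≈ 28.752 mcg/mL.
One interval later, Cmin,ss = Cmax,ss·e^(−kτ) ≈ 28.752 × 0.3464 ≈ 9.960 mcg/mL.
Trough 10.0 mcg/mL vs MEC 2 mcg/mL: adequate.

10.0 mcg/mL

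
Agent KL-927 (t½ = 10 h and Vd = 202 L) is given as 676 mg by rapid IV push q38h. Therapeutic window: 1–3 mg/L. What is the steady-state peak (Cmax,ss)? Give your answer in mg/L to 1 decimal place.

τ/t½ = 38/10 ≈ 3.8, so fraction remaining f = (1/2)^(38/10) ≈ 0.0718.
At steady state, accumulation factor R = 1/(1 − e^(−kτ)) ≈ 1.0774.
Each bolus raises the concentration by D/Vd = 676/202 ≈ 3.347 mg/L.
Cmax,ss = C₀/(1 − f) ≈ 3.347/0.9282 ≈ 3.606 mg/L.
Peak 3.6 mg/L vs MTC 3 mg/L: exceeds toxic threshold.

3.6 mg/L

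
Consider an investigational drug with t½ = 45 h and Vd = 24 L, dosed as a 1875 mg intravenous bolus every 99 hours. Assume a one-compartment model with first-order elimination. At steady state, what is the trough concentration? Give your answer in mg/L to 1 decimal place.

21.7 mg/L

τ/t½ = 99/45 ≈ 2.2, so fraction remaining f = (1/2)^(99/45) ≈ 0.2176.
At steady state, accumulation factor R = 1/(1 − e^(−kτ)) ≈ 1.2781.
Each bolus raises the concentration by D/Vd = 1875/24 ≈ 78.125 mg/L.
Steady-state peak Cmax,ss = C₀·R ≈ 78.125 × 1.2781 ≈ 99.852 mg/L.
One interval later, Cmin,ss = Cmax,ss·e^(−kτ) ≈ 99.852 × 0.2176 ≈ 21.728 mg/L.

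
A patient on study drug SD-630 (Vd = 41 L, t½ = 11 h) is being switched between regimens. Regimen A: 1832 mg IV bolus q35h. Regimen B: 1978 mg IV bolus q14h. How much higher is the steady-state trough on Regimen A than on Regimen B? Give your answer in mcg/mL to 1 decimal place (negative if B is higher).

-28.5 mcg/mL

Regimen A: f = (1/2)^(35/11) ≈ 0.1102; Cmin,ss = (1832/41)·f/(1−f) ≈ 5.534 mcg/mL.
Regimen B: f = (1/2)^(14/11) ≈ 0.4139; Cmin,ss = (1978/41)·f/(1−f) ≈ 34.070 mcg/mL.
Difference ≈ 5.534 − 34.070 ≈ -28.536 mcg/mL.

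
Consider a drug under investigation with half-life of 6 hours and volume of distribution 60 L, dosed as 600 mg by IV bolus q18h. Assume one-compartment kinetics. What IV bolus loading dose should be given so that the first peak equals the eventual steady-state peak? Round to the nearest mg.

686 mg

f = (1/2)^(18/6) ≈ 0.125000; accumulation ratio R = 1/(1−f) ≈ 1.14286.
Loading dose to hit Cmax,ss on first dose: D_load = D_maint·R ≈ 600 × 1.14286 ≈ 685.72 mg.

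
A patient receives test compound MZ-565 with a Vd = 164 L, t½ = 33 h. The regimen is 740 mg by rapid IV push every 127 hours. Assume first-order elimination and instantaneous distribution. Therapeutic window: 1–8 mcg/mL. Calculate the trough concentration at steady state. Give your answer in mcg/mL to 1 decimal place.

0.3 mcg/mL

Over one 127-h interval, 127/33 ≈ 3.8485 half-lives elapse, leaving f ≈ 0.0694 of each dose.
At steady state, accumulation factor R = 1/(1 − e^(−kτ)) ≈ 1.0746.
Single-dose peak C₀ = D/Vd = 740/164 ≈ 4.512 mcg/mL.
Steady-state peak Cmax,ss = C₀·R ≈ 4.512 × 1.0746 ≈ 4.849 mcg/mL.
Steady-state trough Cmin,ss = Cmax,ss·f ≈ 4.849 × 0.0694 ≈ 0.337 mcg/mL.
Trough 0.3 mcg/mL vs MEC 1 mcg/mL: subtherapeutic.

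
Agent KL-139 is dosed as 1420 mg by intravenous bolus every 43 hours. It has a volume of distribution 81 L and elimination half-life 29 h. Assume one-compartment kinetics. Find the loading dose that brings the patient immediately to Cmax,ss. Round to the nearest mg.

f = (1/2)^(43/29) ≈ 0.357804; accumulation ratio R = 1/(1−f) ≈ 1.55716.
Loading dose to hit Cmax,ss on first dose: D_load = D_maint·R ≈ 1420 × 1.55716 ≈ 2211.17 mg.

2211 mg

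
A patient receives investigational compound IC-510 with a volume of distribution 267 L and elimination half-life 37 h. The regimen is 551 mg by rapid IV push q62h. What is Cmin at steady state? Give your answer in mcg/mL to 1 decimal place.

0.9 mcg/mL

k = ln2/t½ = ln2/37 ≈ 0.018734 h⁻¹; fraction remaining f = e^(−kτ) = e^(−0.018734×62) ≈ 0.3130.
Accumulation ratio R = 1/(1 − f) ≈ 1/0.6870 ≈ 1.4556.
Single-dose peak C₀ = D/Vd = 551/267 ≈ 2.064 mcg/mL.
Steady-state peak Cmax,ss = C₀·R ≈ 2.064 × 1.4556 ≈ 3.004 mcg/mL.
Steady-state trough Cmin,ss = Cmax,ss·f ≈ 3.004 × 0.3130 ≈ 0.940 mcg/mL.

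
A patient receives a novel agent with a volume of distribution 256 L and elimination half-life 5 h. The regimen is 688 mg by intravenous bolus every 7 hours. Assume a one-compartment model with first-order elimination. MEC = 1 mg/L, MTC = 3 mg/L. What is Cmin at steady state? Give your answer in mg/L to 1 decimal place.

1.6 mg/L

k = ln2/t½ = ln2/5 ≈ 0.138629 h⁻¹; fraction remaining f = e^(−kτ) = e^(−0.138629×7) ≈ 0.3789.
Each bolus raises the concentration by D/Vd = 688/256 ≈ 2.688 mg/L.
Steady-state trough Cmin,ss = C₀·f/(1−f) ≈ 2.688 × 0.3789/0.6211 ≈ 1.640 mg/L.
Trough 1.6 mg/L vs MEC 1 mg/L: adequate.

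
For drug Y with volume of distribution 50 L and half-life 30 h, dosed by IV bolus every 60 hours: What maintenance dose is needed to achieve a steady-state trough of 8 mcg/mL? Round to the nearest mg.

1200 mg

τ/t½ = 60/30 ≈ 2, so f = (1/2)^(60/30) ≈ 0.250000.
Cmin,ss = (D/Vd)·f/(1−f), so D = Cmin,ss·Vd·(1−f)/f.
D = 8 × 50 × (1−f)/f ≈ 8 × 50 × 3.00000 ≈ 1200.00 mg.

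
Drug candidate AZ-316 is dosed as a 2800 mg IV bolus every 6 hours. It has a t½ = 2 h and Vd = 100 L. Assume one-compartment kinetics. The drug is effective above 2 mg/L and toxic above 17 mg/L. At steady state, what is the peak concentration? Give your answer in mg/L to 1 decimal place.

τ = 6 h = 3 half-lives, so f = (1/2)^3 = 0.125.
Accumulation ratio R = 1/(1 − f) = 1/0.875 = 8/7.
Single-dose peak C₀ = D/Vd = 2800/100 = 28 mg/L.
Steady-state peak Cmax,ss = C₀·R = 28 × 8/7 ≈ 32.000 mg/L.
Peak 32.0 mg/L vs MTC 17 mg/L: exceeds toxic threshold.

32.0 mg/L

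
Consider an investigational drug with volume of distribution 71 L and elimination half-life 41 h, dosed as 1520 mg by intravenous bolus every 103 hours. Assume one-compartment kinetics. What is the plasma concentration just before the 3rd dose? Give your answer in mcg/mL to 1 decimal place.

4.4 mcg/mL

f = (1/2)^(τ/t½) = (1/2)^(103/41) ≈ 0.1753.
C₀ = D/Vd = 1520/71 ≈ 21.408 mcg/mL.
Before the 3rd dose, 2 doses have been given. Superposition: Cmin = C₀·(f + f²).
≈ 21.408 × (0.1753 + 0.0307) ≈ 21.408 × 0.2060 ≈ 4.410 mcg/mL.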